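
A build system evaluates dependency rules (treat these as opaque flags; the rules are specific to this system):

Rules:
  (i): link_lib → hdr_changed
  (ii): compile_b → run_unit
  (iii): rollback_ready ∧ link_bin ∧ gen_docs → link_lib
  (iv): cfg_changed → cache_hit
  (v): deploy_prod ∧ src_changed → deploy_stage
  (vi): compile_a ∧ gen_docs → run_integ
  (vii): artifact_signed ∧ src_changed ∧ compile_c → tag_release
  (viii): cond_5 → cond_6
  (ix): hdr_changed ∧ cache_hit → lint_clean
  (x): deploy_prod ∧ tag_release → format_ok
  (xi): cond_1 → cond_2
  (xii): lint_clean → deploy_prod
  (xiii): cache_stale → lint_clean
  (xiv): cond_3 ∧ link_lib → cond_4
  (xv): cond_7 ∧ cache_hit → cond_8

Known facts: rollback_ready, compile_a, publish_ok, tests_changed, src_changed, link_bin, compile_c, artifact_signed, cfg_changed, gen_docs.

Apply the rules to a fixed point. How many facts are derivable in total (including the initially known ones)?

Round 1: (iii) [rollback_ready ∧ link_bin ∧ gen_docs → link_lib]; (iv) [cfg_changed → cache_hit]; (vi) [compile_a ∧ gen_docs → run_integ]; (vii) [artifact_signed ∧ src_changed ∧ compile_c → tag_release]. Adds link_lib, cache_hit, run_integ, tag_release.
Round 2: (i) [link_lib → hdr_changed]. Adds hdr_changed.
Round 3: (ix) [hdr_changed ∧ cache_hit → lint_clean]. Adds lint_clean.
Round 4: (xii) [lint_clean → deploy_prod]. Adds deploy_prod.
Round 5: (v) [deploy_prod ∧ src_changed → deploy_stage]; (x) [deploy_prod ∧ tag_release → format_ok]. Adds deploy_stage, format_ok.
Closure: {artifact_signed, cache_hit, cfg_changed, compile_a, compile_c, deploy_prod, deploy_stage, format_ok, gen_docs, hdr_changed, link_bin, link_lib, lint_clean, publish_ok, rollback_ready, run_integ, src_changed, tag_release, tests_changed} — 19 facts.

19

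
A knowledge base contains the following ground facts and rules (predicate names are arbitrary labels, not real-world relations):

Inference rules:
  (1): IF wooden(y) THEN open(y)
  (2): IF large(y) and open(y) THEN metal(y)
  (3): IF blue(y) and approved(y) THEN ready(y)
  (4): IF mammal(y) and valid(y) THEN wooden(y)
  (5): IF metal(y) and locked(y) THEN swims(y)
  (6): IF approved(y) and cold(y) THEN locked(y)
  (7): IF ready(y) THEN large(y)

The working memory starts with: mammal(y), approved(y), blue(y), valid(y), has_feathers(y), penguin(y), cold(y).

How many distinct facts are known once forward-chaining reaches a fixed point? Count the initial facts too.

14

Round 1 — (3), (4), (6), derive ready(y), wooden(y), locked(y).
Round 2 — (1), (7), derive open(y), large(y).
Round 3 — (2), derive metal(y).
Round 4 — (5), derive swims(y).
Closure: {approved(y), blue(y), cold(y), has_feathers(y), large(y), locked(y), mammal(y), metal(y), open(y), penguin(y), ready(y), swims(y), valid(y), wooden(y)} — 14 facts.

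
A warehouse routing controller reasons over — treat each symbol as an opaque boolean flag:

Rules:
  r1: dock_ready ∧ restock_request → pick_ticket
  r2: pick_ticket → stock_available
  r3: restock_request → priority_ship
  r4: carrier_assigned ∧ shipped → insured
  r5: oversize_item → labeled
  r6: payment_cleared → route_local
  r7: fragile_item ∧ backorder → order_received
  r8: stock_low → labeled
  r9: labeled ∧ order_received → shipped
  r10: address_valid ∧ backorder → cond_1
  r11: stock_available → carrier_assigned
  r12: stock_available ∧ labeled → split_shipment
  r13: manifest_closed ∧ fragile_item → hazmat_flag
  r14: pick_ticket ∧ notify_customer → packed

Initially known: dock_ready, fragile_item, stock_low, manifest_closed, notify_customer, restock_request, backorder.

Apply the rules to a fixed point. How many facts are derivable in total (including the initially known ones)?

18

[1] r1 [dock_ready ∧ restock_request → pick_ticket]; r3 [restock_request → priority_ship]; r7 [fragile_item ∧ backorder → order_received]; r8 [stock_low → labeled]; r13 [manifest_closed ∧ fragile_item → hazmat_flag]. ⇒ new: pick_ticket, priority_ship, order_received, labeled, hazmat_flag.
[2] r2 [pick_ticket → stock_available]; r9 [labeled ∧ order_received → shipped]; r14 [pick_ticket ∧ notify_customer → packed]. ⇒ new: stock_available, shipped, packed.
[3] r11 [stock_available → carrier_assigned]; r12 [stock_available ∧ labeled → split_shipment]. ⇒ new: carrier_assigned, split_shipment.
[4] r4 [carrier_assigned ∧ shipped → insured]. ⇒ new: insured.
Closure: {backorder, carrier_assigned, dock_ready, fragile_item, hazmat_flag, insured, labeled, manifest_closed, notify_customer, order_received, packed, pick_ticket, priority_ship, restock_request, shipped, split_shipment, stock_available, stock_low} — 18 facts.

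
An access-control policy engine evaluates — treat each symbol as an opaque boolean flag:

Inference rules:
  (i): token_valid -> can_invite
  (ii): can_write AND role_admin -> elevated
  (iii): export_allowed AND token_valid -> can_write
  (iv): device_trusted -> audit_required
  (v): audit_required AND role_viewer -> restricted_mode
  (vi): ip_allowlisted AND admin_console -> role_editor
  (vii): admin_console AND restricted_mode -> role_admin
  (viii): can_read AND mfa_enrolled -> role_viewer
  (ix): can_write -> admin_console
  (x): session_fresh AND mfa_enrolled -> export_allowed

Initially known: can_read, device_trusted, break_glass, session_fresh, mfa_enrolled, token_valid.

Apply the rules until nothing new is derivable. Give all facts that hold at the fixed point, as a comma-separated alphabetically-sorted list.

[1] (i) [token_valid -> can_invite]; (iv) [device_trusted -> audit_required]; (viii) [can_read AND mfa_enrolled -> role_viewer]; (x) [session_fresh AND mfa_enrolled -> export_allowed]. ⇒ new: can_invite, audit_required, role_viewer, export_allowed.
[2] (iii) [export_allowed AND token_valid -> can_write]; (v) [audit_required AND role_viewer -> restricted_mode]. ⇒ new: can_write, restricted_mode.
[3] (ix) [can_write -> admin_console]. ⇒ new: admin_console.
[4] (vii) [admin_console AND restricted_mode -> role_admin]. ⇒ new: role_admin.
[5] (ii) [can_write AND role_admin -> elevated]. ⇒ new: elevated.

admin_console, audit_required, break_glass, can_invite, can_read, can_write, device_trusted, elevated, export_allowed, mfa_enrolled, restricted_mode, role_admin, role_viewer, session_fresh, token_valid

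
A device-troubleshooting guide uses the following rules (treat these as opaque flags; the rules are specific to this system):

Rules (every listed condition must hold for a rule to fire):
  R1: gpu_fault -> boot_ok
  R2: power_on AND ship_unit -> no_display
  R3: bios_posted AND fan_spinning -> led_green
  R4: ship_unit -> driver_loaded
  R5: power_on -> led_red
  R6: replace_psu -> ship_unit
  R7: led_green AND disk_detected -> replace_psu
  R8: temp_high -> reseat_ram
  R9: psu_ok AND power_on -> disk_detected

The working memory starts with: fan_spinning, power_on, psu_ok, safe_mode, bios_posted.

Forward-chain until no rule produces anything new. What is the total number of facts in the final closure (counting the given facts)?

12

Round 1 — R3, R5, R9, derive led_green, led_red, disk_detected.
Round 2 — R7, derive replace_psu.
Round 3 — R6, derive ship_unit.
Round 4 — R2, R4, derive no_display, driver_loaded.
Closure: {bios_posted, disk_detected, driver_loaded, fan_spinning, led_green, led_red, no_display, power_on, psu_ok, replace_psu, safe_mode, ship_unit} — 12 facts.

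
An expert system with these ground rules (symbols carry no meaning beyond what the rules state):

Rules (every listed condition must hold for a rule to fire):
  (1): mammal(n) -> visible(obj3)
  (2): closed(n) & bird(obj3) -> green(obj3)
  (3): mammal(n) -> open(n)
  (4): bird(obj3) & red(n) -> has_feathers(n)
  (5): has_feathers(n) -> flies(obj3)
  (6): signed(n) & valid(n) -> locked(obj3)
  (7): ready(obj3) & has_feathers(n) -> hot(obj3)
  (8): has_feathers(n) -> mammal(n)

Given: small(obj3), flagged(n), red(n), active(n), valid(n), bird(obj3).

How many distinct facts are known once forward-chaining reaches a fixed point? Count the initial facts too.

Round 1 — (4), derive has_feathers(n).
Round 2 — (5), (8), derive flies(obj3), mammal(n).
Round 3 — (1), (3), derive visible(obj3), open(n).
Closure: {active(n), bird(obj3), flagged(n), flies(obj3), has_feathers(n), mammal(n), open(n), red(n), small(obj3), valid(n), visible(obj3)} — 11 facts.

11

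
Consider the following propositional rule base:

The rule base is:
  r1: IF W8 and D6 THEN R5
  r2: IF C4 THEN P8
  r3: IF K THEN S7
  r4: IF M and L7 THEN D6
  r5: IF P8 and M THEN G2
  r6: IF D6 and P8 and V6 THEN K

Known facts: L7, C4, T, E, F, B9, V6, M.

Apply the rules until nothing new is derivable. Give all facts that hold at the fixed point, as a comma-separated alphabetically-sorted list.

Round 1: r2 [IF C4 THEN P8]; r4 [IF M and L7 THEN D6]. Adds P8, D6.
Round 2: r5 [IF P8 and M THEN G2]; r6 [IF D6 and P8 and V6 THEN K]. Adds G2, K.
Round 3: r3 [IF K THEN S7]. Adds S7.

B9, C4, D6, E, F, G2, K, L7, M, P8, S7, T, V6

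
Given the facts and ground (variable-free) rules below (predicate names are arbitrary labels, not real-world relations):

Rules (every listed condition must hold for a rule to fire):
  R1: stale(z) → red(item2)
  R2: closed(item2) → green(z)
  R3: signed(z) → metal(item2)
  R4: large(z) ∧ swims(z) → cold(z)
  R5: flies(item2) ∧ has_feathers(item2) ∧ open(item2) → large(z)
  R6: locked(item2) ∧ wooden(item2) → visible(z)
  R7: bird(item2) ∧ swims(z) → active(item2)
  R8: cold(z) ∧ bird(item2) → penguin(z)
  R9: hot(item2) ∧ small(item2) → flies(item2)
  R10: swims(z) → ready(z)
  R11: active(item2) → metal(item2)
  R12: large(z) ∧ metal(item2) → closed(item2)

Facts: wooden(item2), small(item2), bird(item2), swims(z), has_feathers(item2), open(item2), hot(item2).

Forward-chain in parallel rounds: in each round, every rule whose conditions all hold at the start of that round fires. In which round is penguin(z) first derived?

4

Round 1 — R7, R9, R10, derive active(item2), flies(item2), ready(z).
Round 2 — R5, R11, derive large(z), metal(item2).
Round 3 — R4, R12, derive cold(z), closed(item2).
Round 4 — R2, R8, derive green(z), penguin(z).
penguin(z) first appears in round 4.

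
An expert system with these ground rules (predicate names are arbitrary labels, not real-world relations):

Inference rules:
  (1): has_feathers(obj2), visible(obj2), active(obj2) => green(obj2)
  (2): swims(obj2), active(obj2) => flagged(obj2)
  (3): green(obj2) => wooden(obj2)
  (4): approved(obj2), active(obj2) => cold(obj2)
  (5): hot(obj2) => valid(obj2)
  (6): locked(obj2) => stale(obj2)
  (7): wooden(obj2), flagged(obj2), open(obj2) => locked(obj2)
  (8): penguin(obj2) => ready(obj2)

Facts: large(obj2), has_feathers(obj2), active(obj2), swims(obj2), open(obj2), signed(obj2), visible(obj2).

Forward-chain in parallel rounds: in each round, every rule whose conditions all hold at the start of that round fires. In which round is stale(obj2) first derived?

Round 1: (1) [has_feathers(obj2), visible(obj2), active(obj2) => green(obj2)]; (2) [swims(obj2), active(obj2) => flagged(obj2)]. Adds green(obj2), flagged(obj2).
Round 2: (3) [green(obj2) => wooden(obj2)]. Adds wooden(obj2).
Round 3: (7) [wooden(obj2), flagged(obj2), open(obj2) => locked(obj2)]. Adds locked(obj2).
Round 4: (6) [locked(obj2) => stale(obj2)]. Adds stale(obj2).
stale(obj2) first appears in round 4.

4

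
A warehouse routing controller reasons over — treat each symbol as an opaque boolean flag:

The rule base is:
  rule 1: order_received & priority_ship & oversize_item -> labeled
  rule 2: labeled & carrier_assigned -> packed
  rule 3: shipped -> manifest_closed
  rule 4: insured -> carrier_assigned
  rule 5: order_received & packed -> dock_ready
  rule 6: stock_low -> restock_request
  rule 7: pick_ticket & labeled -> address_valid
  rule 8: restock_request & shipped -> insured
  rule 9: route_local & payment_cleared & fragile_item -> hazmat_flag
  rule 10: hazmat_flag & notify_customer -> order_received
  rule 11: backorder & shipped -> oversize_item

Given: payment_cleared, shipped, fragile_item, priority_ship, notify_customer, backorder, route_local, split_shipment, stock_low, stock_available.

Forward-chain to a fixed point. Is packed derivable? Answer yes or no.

yes

Round 1: rule 3 [shipped -> manifest_closed]; rule 6 [stock_low -> restock_request]; rule 9 [route_local & payment_cleared & fragile_item -> hazmat_flag]; rule 11 [backorder & shipped -> oversize_item]. New: manifest_closed, restock_request, hazmat_flag, oversize_item.
Round 2: rule 8 [restock_request & shipped -> insured]; rule 10 [hazmat_flag & notify_customer -> order_received]. New: insured, order_received.
Round 3: rule 1 [order_received & priority_ship & oversize_item -> labeled]; rule 4 [insured -> carrier_assigned]. New: labeled, carrier_assigned.
Round 4: rule 2 [labeled & carrier_assigned -> packed]. New: packed.
Round 5: rule 5 [order_received & packed -> dock_ready]. New: dock_ready.
packed appears in round 4, so it is derivable.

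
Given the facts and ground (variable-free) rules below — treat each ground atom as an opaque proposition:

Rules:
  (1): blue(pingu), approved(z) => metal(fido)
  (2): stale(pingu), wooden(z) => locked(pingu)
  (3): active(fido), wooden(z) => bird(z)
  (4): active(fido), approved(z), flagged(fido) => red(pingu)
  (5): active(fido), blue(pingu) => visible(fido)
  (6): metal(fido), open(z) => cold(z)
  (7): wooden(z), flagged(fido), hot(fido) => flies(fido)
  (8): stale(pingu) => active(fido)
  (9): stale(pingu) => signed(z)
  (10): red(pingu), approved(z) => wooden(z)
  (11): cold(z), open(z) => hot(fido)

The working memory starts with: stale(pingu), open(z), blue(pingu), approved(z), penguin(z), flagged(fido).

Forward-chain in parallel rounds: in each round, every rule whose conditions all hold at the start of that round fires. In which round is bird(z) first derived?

Round 1 fires (1), (8), (9), giving metal(fido), active(fido), signed(z).
Round 2 fires (4), (5), (6), giving red(pingu), visible(fido), cold(z).
Round 3 fires (10), (11), giving wooden(z), hot(fido).
Round 4 fires (2), (3), (7), giving locked(pingu), bird(z), flies(fido).
bird(z) first appears in round 4.

4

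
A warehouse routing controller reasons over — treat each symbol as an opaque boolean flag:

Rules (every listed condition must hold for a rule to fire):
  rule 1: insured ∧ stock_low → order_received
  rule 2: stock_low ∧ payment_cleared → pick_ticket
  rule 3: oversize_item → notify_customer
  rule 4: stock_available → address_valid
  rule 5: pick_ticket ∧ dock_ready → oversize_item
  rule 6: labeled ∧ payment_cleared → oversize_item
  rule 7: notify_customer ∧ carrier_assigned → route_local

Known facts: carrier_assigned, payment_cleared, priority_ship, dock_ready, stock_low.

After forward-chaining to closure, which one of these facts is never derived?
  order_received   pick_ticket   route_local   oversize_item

[1] rule 2 [stock_low ∧ payment_cleared → pick_ticket]. ⇒ new: pick_ticket.
[2] rule 5 [pick_ticket ∧ dock_ready → oversize_item]. ⇒ new: oversize_item.
[3] rule 3 [oversize_item → notify_customer]. ⇒ new: notify_customer.
[4] rule 7 [notify_customer ∧ carrier_assigned → route_local]. ⇒ new: route_local.
Derived: route_local (round 4), oversize_item (round 2), pick_ticket (round 1). order_received never appears in any round.

order_received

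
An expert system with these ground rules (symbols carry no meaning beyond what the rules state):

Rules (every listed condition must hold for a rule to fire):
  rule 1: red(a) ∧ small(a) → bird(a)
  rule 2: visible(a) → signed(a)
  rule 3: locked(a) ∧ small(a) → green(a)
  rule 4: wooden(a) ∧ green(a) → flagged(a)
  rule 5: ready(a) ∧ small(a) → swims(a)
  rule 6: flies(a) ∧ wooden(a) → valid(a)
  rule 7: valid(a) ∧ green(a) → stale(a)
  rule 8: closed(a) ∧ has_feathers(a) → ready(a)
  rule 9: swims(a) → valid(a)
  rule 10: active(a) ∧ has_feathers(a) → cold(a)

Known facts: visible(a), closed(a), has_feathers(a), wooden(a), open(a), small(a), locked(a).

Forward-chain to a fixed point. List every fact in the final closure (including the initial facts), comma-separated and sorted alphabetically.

Round 1: rule 2 [visible(a) → signed(a)]; rule 3 [locked(a) ∧ small(a) → green(a)]; rule 8 [closed(a) ∧ has_feathers(a) → ready(a)]. Adds signed(a), green(a), ready(a).
Round 2: rule 4 [wooden(a) ∧ green(a) → flagged(a)]; rule 5 [ready(a) ∧ small(a) → swims(a)]. Adds flagged(a), swims(a).
Round 3: rule 9 [swims(a) → valid(a)]. Adds valid(a).
Round 4: rule 7 [valid(a) ∧ green(a) → stale(a)]. Adds stale(a).

closed(a), flagged(a), green(a), has_feathers(a), locked(a), open(a), ready(a), signed(a), small(a), stale(a), swims(a), valid(a), visible(a), wooden(a)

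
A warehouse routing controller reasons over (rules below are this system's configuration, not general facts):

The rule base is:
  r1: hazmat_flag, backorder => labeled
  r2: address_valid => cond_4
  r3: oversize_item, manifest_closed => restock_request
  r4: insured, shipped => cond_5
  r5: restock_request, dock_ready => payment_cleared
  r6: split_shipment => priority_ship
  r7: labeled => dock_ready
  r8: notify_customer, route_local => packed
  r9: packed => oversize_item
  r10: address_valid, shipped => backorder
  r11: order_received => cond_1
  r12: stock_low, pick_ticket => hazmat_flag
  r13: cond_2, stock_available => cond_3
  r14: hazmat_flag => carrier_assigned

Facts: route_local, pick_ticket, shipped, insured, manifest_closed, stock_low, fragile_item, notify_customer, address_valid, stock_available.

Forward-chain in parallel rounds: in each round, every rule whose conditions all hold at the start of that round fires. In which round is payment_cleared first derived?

Round 1 fires r2, r4, r8, r10, r12, giving cond_4, cond_5, packed, backorder, hazmat_flag.
Round 2 fires r1, r9, r14, giving labeled, oversize_item, carrier_assigned.
Round 3 fires r3, r7, giving restock_request, dock_ready.
Round 4 fires r5, giving payment_cleared.
payment_cleared first appears in round 4.

4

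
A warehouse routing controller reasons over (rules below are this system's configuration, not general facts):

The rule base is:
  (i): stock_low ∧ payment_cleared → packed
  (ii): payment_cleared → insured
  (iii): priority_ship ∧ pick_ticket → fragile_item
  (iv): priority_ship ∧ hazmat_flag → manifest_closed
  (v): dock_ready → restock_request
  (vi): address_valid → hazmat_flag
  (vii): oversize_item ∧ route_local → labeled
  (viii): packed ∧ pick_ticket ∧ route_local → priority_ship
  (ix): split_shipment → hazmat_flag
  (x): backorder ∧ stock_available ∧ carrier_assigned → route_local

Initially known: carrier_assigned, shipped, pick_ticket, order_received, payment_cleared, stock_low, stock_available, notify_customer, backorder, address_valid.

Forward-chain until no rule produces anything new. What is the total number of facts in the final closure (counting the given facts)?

17

Round 1 — (i), (ii), (vi), (x), derive packed, insured, hazmat_flag, route_local.
Round 2 — (viii), derive priority_ship.
Round 3 — (iii), (iv), derive fragile_item, manifest_closed.
Closure: {address_valid, backorder, carrier_assigned, fragile_item, hazmat_flag, insured, manifest_closed, notify_customer, order_received, packed, payment_cleared, pick_ticket, priority_ship, route_local, shipped, stock_available, stock_low} — 17 facts.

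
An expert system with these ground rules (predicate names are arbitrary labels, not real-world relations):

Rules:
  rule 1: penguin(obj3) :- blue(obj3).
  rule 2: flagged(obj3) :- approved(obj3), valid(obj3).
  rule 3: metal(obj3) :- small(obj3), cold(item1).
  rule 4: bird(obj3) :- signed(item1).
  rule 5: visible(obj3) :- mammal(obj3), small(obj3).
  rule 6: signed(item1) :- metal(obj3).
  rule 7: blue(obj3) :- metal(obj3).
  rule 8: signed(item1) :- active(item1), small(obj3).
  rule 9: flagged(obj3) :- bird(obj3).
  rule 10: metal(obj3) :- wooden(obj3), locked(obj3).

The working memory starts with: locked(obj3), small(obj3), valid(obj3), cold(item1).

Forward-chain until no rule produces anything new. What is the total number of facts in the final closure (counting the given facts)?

10

Round 1 fires rule 3, giving metal(obj3).
Round 2 fires rule 6, rule 7, giving signed(item1), blue(obj3).
Round 3 fires rule 1, rule 4, giving penguin(obj3), bird(obj3).
Round 4 fires rule 9, giving flagged(obj3).
Closure: {bird(obj3), blue(obj3), cold(item1), flagged(obj3), locked(obj3), metal(obj3), penguin(obj3), signed(item1), small(obj3), valid(obj3)} — 10 facts.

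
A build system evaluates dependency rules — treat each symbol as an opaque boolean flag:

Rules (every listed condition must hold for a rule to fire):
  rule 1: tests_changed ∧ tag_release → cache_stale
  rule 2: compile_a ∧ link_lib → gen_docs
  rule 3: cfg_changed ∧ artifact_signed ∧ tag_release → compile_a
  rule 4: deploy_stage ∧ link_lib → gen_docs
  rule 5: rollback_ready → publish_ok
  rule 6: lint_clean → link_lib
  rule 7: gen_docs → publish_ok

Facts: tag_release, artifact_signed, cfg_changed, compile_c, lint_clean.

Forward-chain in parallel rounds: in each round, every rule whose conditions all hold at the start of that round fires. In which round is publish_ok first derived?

Round 1 — rule 3, rule 6, derive compile_a, link_lib.
Round 2 — rule 2, derive gen_docs.
Round 3 — rule 7, derive publish_ok.
publish_ok first appears in round 3.

3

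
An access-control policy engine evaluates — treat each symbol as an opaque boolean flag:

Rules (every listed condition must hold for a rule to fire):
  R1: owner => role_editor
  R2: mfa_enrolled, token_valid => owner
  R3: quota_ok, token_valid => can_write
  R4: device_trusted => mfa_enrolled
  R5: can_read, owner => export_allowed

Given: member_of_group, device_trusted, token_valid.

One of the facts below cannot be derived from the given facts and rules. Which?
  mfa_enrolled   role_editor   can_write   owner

can_write

Round 1 fires R4, giving mfa_enrolled.
Round 2 fires R2, giving owner.
Round 3 fires R1, giving role_editor.
Derived: mfa_enrolled (round 1), owner (round 2), role_editor (round 3). can_write never appears in any round.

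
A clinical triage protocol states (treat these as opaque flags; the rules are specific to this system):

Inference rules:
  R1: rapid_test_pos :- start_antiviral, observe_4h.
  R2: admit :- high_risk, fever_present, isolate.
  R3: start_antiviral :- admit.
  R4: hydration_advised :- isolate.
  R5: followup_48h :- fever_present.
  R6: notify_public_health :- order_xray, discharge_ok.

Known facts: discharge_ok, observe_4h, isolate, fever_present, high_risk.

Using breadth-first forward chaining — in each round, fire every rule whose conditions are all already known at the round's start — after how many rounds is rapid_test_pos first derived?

3

Round 1: R2 [admit :- high_risk, fever_present, isolate.]; R4 [hydration_advised :- isolate.]; R5 [followup_48h :- fever_present.]. Adds admit, hydration_advised, followup_48h.
Round 2: R3 [start_antiviral :- admit.]. Adds start_antiviral.
Round 3: R1 [rapid_test_pos :- start_antiviral, observe_4h.]. Adds rapid_test_pos.
rapid_test_pos first appears in round 3.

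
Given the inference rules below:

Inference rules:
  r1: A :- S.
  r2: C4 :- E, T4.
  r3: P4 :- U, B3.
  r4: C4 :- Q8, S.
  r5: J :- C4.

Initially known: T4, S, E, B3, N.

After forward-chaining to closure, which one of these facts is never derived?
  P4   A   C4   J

P4

Round 1 — r1, r2, derive A, C4.
Round 2 — r5, derive J.
Derived: A (round 1), J (round 2), C4 (round 1). P4 never appears in any round.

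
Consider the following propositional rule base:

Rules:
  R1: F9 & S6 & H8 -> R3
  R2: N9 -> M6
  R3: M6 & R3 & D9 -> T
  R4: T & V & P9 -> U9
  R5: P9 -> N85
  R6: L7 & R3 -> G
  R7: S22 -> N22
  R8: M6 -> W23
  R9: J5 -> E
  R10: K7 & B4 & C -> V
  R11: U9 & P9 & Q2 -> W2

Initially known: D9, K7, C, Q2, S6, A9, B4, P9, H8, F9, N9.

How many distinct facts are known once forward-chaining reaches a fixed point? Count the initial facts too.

19

Round 1: R1 [F9 & S6 & H8 -> R3]; R2 [N9 -> M6]; R5 [P9 -> N85]; R10 [K7 & B4 & C -> V]. Adds R3, M6, N85, V.
Round 2: R3 [M6 & R3 & D9 -> T]; R8 [M6 -> W23]. Adds T, W23.
Round 3: R4 [T & V & P9 -> U9]. Adds U9.
Round 4: R11 [U9 & P9 & Q2 -> W2]. Adds W2.
Closure: {A9, B4, C, D9, F9, H8, K7, M6, N85, N9, P9, Q2, R3, S6, T, U9, V, W2, W23} — 19 facts.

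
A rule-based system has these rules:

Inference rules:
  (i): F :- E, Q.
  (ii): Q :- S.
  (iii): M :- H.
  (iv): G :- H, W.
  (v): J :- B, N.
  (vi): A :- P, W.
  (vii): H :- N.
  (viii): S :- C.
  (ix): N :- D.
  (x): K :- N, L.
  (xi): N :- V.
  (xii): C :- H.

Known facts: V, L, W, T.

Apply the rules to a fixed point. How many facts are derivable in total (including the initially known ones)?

12

Round 1 fires (xi), giving N.
Round 2 fires (vii), (x), giving H, K.
Round 3 fires (iii), (iv), (xii), giving M, G, C.
Round 4 fires (viii), giving S.
Round 5 fires (ii), giving Q.
Closure: {C, G, H, K, L, M, N, Q, S, T, V, W} — 12 facts.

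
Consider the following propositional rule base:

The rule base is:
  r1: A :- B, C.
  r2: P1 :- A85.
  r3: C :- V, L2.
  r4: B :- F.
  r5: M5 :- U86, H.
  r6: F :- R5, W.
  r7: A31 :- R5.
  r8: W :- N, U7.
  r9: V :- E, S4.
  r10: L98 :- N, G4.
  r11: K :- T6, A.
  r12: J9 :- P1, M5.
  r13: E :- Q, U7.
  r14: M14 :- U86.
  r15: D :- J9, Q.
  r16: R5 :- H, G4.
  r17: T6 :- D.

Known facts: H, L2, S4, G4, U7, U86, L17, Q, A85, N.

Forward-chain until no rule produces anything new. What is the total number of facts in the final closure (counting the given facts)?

27

Round 1 fires r2, r5, r8, r10, r13, r14, r16, giving P1, M5, W, L98, E, M14, R5.
Round 2 fires r6, r7, r9, r12, giving F, A31, V, J9.
Round 3 fires r3, r4, r15, giving C, B, D.
Round 4 fires r1, r17, giving A, T6.
Round 5 fires r11, giving K.
Closure: {A, A31, A85, B, C, D, E, F, G4, H, J9, K, L17, L2, L98, M14, M5, N, P1, Q, R5, S4, T6, U7, U86, V, W} — 27 facts.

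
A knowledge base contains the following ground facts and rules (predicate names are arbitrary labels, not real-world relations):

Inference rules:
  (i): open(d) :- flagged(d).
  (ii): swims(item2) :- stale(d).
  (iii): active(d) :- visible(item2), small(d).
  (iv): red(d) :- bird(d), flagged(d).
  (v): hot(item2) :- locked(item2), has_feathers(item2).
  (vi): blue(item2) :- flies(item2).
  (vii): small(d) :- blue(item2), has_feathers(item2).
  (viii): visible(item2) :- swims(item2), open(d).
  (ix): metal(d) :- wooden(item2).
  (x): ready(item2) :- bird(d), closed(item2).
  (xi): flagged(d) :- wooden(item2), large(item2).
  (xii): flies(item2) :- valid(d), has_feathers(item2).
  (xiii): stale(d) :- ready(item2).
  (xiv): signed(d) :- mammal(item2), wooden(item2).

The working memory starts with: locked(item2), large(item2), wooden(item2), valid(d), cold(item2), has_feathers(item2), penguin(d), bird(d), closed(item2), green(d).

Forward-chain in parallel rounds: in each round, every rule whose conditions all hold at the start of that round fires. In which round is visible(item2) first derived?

4

Round 1 — (v), (ix), (x), (xi), (xii), derive hot(item2), metal(d), ready(item2), flagged(d), flies(item2).
Round 2 — (i), (iv), (vi), (xiii), derive open(d), red(d), blue(item2), stale(d).
Round 3 — (ii), (vii), derive swims(item2), small(d).
Round 4 — (viii), derive visible(item2).
visible(item2) first appears in round 4.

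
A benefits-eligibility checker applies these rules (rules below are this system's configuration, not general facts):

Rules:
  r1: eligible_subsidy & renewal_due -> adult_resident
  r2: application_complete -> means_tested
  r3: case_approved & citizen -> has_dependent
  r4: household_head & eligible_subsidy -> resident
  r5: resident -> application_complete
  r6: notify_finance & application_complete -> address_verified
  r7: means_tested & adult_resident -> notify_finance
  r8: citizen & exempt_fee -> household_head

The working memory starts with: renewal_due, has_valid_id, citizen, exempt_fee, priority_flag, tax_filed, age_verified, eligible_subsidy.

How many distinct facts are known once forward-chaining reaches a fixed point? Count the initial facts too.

15

[1] r1 [eligible_subsidy & renewal_due -> adult_resident]; r8 [citizen & exempt_fee -> household_head]. ⇒ new: adult_resident, household_head.
[2] r4 [household_head & eligible_subsidy -> resident]. ⇒ new: resident.
[3] r5 [resident -> application_complete]. ⇒ new: application_complete.
[4] r2 [application_complete -> means_tested]. ⇒ new: means_tested.
[5] r7 [means_tested & adult_resident -> notify_finance]. ⇒ new: notify_finance.
[6] r6 [notify_finance & application_complete -> address_verified]. ⇒ new: address_verified.
Closure: {address_verified, adult_resident, age_verified, application_complete, citizen, eligible_subsidy, exempt_fee, has_valid_id, household_head, means_tested, notify_finance, priority_flag, renewal_due, resident, tax_filed} — 15 facts.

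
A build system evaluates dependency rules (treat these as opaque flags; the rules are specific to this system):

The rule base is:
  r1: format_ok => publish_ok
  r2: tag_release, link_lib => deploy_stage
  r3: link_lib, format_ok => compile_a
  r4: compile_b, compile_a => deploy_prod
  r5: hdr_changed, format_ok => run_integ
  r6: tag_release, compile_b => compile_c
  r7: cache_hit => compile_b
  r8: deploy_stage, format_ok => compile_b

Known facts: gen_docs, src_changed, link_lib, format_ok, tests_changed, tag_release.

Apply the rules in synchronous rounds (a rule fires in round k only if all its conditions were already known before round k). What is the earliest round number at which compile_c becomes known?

Round 1 fires r1, r2, r3, giving publish_ok, deploy_stage, compile_a.
Round 2 fires r8, giving compile_b.
Round 3 fires r4, r6, giving deploy_prod, compile_c.
compile_c first appears in round 3.

3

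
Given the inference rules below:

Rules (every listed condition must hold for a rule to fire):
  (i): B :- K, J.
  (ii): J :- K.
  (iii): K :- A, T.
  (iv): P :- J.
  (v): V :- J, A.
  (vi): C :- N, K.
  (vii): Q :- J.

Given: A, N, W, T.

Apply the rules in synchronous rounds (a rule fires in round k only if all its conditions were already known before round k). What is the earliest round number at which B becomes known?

3

Round 1: (iii) [K :- A, T.]. Adds K.
Round 2: (ii) [J :- K.]; (vi) [C :- N, K.]. Adds J, C.
Round 3: (i) [B :- K, J.]; (iv) [P :- J.]; (v) [V :- J, A.]; (vii) [Q :- J.]. Adds B, P, V, Q.
B first appears in round 3.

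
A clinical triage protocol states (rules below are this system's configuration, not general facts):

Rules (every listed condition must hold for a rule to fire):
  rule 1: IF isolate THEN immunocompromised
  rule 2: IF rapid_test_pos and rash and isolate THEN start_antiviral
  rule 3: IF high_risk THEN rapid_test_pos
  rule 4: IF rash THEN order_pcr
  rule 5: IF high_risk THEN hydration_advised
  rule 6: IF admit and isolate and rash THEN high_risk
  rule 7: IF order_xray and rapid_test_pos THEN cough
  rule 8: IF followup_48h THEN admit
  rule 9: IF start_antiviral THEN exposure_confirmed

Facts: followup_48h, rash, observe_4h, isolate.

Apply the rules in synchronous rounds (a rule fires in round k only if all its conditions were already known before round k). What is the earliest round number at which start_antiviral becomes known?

4

[1] rule 1 [IF isolate THEN immunocompromised]; rule 4 [IF rash THEN order_pcr]; rule 8 [IF followup_48h THEN admit]. ⇒ new: immunocompromised, order_pcr, admit.
[2] rule 6 [IF admit and isolate and rash THEN high_risk]. ⇒ new: high_risk.
[3] rule 3 [IF high_risk THEN rapid_test_pos]; rule 5 [IF high_risk THEN hydration_advised]. ⇒ new: rapid_test_pos, hydration_advised.
[4] rule 2 [IF rapid_test_pos and rash and isolate THEN start_antiviral]. ⇒ new: start_antiviral.
start_antiviral first appears in round 4.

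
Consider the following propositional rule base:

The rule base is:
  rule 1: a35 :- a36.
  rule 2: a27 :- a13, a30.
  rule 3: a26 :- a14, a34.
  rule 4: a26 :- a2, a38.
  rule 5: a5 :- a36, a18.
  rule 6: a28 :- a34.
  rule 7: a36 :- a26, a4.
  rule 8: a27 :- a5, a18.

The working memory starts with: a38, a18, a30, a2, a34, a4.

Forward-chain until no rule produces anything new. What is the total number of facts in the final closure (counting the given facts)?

Round 1: rule 4 [a26 :- a2, a38.]; rule 6 [a28 :- a34.]. Adds a26, a28.
Round 2: rule 7 [a36 :- a26, a4.]. Adds a36.
Round 3: rule 1 [a35 :- a36.]; rule 5 [a5 :- a36, a18.]. Adds a35, a5.
Round 4: rule 8 [a27 :- a5, a18.]. Adds a27.
Closure: {a18, a2, a26, a27, a28, a30, a34, a35, a36, a38, a4, a5} — 12 facts.

12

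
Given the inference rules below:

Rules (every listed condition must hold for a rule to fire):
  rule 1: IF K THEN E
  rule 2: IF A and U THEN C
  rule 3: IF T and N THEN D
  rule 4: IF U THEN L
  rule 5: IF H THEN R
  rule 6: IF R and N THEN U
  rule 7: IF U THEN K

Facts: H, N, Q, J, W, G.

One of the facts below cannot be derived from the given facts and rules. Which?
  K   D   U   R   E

[1] rule 5 [IF H THEN R]. ⇒ new: R.
[2] rule 6 [IF R and N THEN U]. ⇒ new: U.
[3] rule 4 [IF U THEN L]; rule 7 [IF U THEN K]. ⇒ new: L, K.
[4] rule 1 [IF K THEN E]. ⇒ new: E.
Derived: K (round 3), E (round 4), R (round 1), U (round 2). D never appears in any round.

D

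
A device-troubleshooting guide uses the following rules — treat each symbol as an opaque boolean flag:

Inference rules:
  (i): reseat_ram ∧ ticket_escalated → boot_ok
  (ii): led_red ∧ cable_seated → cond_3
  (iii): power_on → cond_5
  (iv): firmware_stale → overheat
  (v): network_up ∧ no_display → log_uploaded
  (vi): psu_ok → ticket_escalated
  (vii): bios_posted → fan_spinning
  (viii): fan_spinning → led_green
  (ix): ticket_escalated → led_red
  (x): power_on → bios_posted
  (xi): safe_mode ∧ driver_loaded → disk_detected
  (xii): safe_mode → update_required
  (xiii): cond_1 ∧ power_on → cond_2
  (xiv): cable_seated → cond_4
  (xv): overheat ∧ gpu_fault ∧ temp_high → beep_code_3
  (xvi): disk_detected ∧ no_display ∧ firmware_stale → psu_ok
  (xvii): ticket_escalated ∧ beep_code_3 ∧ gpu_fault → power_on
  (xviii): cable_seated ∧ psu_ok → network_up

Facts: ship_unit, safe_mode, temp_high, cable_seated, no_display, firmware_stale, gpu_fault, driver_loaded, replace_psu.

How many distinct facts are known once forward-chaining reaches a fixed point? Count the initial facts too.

25

[1] (iv) [firmware_stale → overheat]; (xi) [safe_mode ∧ driver_loaded → disk_detected]; (xii) [safe_mode → update_required]; (xiv) [cable_seated → cond_4]. ⇒ new: overheat, disk_detected, update_required, cond_4.
[2] (xv) [overheat ∧ gpu_fault ∧ temp_high → beep_code_3]; (xvi) [disk_detected ∧ no_display ∧ firmware_stale → psu_ok]. ⇒ new: beep_code_3, psu_ok.
[3] (vi) [psu_ok → ticket_escalated]; (xviii) [cable_seated ∧ psu_ok → network_up]. ⇒ new: ticket_escalated, network_up.
[4] (v) [network_up ∧ no_display → log_uploaded]; (ix) [ticket_escalated → led_red]; (xvii) [ticket_escalated ∧ beep_code_3 ∧ gpu_fault → power_on]. ⇒ new: log_uploaded, led_red, power_on.
[5] (ii) [led_red ∧ cable_seated → cond_3]; (iii) [power_on → cond_5]; (x) [power_on → bios_posted]. ⇒ new: cond_3, cond_5, bios_posted.
[6] (vii) [bios_posted → fan_spinning]. ⇒ new: fan_spinning.
[7] (viii) [fan_spinning → led_green]. ⇒ new: led_green.
Closure: {beep_code_3, bios_posted, cable_seated, cond_3, cond_4, cond_5, disk_detected, driver_loaded, fan_spinning, firmware_stale, gpu_fault, led_green, led_red, log_uploaded, network_up, no_display, overheat, power_on, psu_ok, replace_psu, safe_mode, ship_unit, temp_high, ticket_escalated, update_required} — 25 facts.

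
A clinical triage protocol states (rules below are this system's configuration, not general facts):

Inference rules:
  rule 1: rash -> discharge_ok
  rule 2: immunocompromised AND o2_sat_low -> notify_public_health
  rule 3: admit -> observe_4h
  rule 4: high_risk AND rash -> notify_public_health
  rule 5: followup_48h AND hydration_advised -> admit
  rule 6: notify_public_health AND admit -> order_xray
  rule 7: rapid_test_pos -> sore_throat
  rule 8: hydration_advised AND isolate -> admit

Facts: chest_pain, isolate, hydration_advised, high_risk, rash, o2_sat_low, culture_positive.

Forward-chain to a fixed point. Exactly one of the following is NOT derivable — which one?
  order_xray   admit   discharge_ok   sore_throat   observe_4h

Round 1 — rule 1, rule 4, rule 8, derive discharge_ok, notify_public_health, admit.
Round 2 — rule 3, rule 6, derive observe_4h, order_xray.
Derived: observe_4h (round 2), order_xray (round 2), admit (round 1), discharge_ok (round 1). sore_throat never appears in any round.

sore_throat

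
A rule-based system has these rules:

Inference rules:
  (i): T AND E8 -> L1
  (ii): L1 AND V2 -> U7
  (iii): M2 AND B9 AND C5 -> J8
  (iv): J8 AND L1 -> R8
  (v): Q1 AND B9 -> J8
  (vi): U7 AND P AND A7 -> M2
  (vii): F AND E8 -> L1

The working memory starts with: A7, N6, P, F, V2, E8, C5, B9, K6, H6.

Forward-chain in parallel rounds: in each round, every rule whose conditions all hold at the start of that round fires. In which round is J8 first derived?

Round 1 fires (vii), giving L1.
Round 2 fires (ii), giving U7.
Round 3 fires (vi), giving M2.
Round 4 fires (iii), giving J8.
J8 first appears in round 4.

4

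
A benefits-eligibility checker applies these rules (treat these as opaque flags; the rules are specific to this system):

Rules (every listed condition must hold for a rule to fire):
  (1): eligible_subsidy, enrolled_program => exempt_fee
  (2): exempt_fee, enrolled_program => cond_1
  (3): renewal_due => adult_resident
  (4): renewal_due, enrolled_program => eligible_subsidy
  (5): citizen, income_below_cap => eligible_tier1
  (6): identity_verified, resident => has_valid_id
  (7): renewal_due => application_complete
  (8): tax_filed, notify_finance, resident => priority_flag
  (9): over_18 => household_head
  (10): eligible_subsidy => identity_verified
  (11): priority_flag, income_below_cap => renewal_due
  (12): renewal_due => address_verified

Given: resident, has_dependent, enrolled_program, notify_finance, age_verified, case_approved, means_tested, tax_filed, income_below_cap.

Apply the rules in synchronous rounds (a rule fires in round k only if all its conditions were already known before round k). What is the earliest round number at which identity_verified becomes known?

4

Round 1 — (8), derive priority_flag.
Round 2 — (11), derive renewal_due.
Round 3 — (3), (4), (7), (12), derive adult_resident, eligible_subsidy, application_complete, address_verified.
Round 4 — (1), (10), derive exempt_fee, identity_verified.
identity_verified first appears in round 4.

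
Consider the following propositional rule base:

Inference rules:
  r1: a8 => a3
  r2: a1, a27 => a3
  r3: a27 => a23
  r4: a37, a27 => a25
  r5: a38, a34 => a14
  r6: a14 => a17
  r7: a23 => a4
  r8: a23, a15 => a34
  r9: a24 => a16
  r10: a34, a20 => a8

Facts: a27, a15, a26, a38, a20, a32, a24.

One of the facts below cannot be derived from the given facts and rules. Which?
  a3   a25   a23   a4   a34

Round 1: r3 [a27 => a23]; r9 [a24 => a16]. Adds a23, a16.
Round 2: r7 [a23 => a4]; r8 [a23, a15 => a34]. Adds a4, a34.
Round 3: r5 [a38, a34 => a14]; r10 [a34, a20 => a8]. Adds a14, a8.
Round 4: r1 [a8 => a3]; r6 [a14 => a17]. Adds a3, a17.
Derived: a4 (round 2), a3 (round 4), a34 (round 2), a23 (round 1). a25 never appears in any round.

a25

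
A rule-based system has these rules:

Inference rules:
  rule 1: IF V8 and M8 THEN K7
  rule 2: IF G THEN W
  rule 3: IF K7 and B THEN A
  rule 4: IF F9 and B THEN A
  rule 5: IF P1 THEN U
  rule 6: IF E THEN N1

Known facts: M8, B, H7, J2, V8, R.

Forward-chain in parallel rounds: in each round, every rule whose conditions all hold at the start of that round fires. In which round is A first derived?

2

Round 1 fires rule 1, giving K7.
Round 2 fires rule 3, giving A.
A first appears in round 2.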